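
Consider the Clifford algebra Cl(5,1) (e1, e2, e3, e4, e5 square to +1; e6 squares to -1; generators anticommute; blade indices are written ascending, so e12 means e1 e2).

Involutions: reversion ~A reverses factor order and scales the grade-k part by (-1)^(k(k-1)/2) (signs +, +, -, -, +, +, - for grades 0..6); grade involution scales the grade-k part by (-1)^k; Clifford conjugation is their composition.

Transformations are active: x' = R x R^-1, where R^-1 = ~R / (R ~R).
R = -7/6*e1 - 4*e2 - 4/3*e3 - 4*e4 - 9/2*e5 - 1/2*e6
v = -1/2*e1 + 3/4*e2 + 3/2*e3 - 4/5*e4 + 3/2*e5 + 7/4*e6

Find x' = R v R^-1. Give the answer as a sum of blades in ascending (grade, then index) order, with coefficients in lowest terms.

~R = -7/6*e1 - 4*e2 - 4/3*e3 - 4*e4 - 9/2*e5 - 1/2*e6, and R ~R = 1985/36, so R^-1 = ~R / (1985/36).
R v = -851/120 - 23/8*e12 - 29/12*e13 - 16/15*e14 - 4*e15 - 55/24*e16 - 5*e23 + 31/5*e24 - 21/8*e25 - 53/8*e26 + 106/15*e34 + 19/4*e35 - 19/12*e36 - 48/5*e45 - 37/5*e46 - 57/8*e56
Answer: 7941/9925*e1 + 11073/39700*e2 - 22967/19850*e3 + 18152/9925*e4 - 3399/9925*e5 - 64369/39700*e6


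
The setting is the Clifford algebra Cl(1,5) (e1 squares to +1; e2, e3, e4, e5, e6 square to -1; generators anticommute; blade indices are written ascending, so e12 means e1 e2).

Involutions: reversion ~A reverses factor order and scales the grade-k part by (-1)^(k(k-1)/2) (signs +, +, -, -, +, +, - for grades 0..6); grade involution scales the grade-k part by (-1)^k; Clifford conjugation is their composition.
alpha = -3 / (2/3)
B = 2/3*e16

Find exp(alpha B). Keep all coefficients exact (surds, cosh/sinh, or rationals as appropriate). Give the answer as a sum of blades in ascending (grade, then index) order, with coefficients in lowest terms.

B^2 = (2/3)^2*(e16)^2 = 4/9*(+1) = 4/9 (a basis 2-blade squares to minus the product of its generators' squares).
B^2 = 4/9 — since the square is positive, the closed form is hyperbolic: l = 2/3, alpha*l = -3, so exp(alpha B) = cosh(-3) + (sinh(-3)/(2/3))*B = cosh(3) + (-3*sinh(3)/2)*B.
Answer: cosh(3) - sinh(3)*e16


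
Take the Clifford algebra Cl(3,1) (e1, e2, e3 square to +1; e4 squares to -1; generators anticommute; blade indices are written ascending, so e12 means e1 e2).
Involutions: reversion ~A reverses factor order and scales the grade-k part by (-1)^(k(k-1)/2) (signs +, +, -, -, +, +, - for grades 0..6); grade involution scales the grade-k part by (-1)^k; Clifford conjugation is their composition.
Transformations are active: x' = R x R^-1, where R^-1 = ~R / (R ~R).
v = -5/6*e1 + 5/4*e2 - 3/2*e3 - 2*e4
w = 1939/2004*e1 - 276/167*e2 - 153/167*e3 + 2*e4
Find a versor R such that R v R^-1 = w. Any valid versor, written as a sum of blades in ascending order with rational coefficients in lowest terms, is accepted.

Here q(v) = q(w) = 73/144; the classical choice R = v + w = 269/2004*e1 - 269/668*e2 - 807/334*e3 then realises v -> w under the sandwich.
Answer: 269/2004*e1 - 269/668*e2 - 807/334*e3


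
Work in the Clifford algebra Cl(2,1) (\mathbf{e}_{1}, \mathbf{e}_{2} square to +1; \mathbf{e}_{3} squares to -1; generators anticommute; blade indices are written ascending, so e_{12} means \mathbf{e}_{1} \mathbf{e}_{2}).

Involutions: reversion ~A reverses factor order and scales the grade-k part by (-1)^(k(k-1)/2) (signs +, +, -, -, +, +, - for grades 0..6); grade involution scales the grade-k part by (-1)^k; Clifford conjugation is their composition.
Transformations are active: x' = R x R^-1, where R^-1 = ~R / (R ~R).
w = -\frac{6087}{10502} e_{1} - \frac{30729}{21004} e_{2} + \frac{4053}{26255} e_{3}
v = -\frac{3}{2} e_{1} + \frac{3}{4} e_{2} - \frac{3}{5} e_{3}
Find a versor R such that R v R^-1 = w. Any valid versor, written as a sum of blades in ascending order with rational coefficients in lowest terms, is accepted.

Why this works: both vectors square to \frac{981}{400}, so q(v) = q(w) and R = v + w = -\frac{10920}{5251} e_{1} - \frac{3744}{5251} e_{2} - \frac{2340}{5251} e_{3} carries v to w — its own direction survives, the complement (v - w)/2 flips.
Answer: -\frac{10920}{5251} e_{1} - \frac{3744}{5251} e_{2} - \frac{2340}{5251} e_{3}


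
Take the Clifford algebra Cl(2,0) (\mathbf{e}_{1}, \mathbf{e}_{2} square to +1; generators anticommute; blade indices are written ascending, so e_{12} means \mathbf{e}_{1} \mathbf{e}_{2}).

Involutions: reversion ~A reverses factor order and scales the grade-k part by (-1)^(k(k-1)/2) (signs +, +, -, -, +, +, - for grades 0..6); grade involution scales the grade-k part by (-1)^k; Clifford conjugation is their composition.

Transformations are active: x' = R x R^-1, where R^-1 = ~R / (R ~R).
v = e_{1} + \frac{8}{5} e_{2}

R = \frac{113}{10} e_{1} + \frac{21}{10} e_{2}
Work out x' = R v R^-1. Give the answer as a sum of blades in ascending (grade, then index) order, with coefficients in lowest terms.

~R = \frac{113}{10} e_{1} + \frac{21}{10} e_{2}, and R ~R = \frac{1321}{10}, so R^-1 = ~R / (\frac{1321}{10}).
R v = \frac{733}{50} + \frac{799}{50} e_{12}
Answer: \frac{49804}{33025} e_{1} - \frac{37447}{33025} e_{2}


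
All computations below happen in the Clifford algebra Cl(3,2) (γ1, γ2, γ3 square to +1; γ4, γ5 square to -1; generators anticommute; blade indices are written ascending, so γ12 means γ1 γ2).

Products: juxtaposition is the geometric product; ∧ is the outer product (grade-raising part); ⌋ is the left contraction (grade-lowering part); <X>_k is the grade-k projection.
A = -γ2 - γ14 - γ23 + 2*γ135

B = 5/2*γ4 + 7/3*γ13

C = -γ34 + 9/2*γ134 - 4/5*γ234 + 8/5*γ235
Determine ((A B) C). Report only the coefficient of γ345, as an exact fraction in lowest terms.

step 1: 5/2*γ1 - 14/3*γ5 - 7/3*γ12 - 5/2*γ24 - 7/3*γ34 + 7/3*γ123 - 5/2*γ234 - 5*γ1345
step 2: 13/3 - 21/2*γ1 + 131/30*γ2 - 2*γ3 + 45/2*γ5 + 45/4*γ12 + 28/15*γ14 + 19/15*γ15 + 299/30*γ23 + 21/2*γ24 + 45/4*γ34 + 4*γ45 - 45/4*γ123 - 31/3*γ124 - 4*γ125 - 19/30*γ134 - 56/15*γ135 + 21/2*γ234 + 56/15*γ245 + 2/3*γ345 + 1/3*γ1234 + 4*γ1235 + 21*γ1345 - 56/15*γ2345
Answer: 2/3


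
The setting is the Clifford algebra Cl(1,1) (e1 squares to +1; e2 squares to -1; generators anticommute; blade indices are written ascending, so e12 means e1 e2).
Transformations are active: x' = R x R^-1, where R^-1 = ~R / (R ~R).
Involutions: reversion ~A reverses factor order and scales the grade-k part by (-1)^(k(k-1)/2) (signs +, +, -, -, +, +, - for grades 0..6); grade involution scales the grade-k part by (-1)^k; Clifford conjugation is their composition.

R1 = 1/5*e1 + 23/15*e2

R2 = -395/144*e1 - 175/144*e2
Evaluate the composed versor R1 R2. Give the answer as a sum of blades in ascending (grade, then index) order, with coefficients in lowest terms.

Distribute over the terms of R1 (each basis-blade product reordered to ascending indices, repeated generators contracted through their squares):
(1/5*e1) R2 = -79/144 - 35/144*e12
(23/15*e2) R2 = 805/432 + 1817/432*e12
Summing the partial products and collecting blades:
Answer: 71/54 + 107/27*e12


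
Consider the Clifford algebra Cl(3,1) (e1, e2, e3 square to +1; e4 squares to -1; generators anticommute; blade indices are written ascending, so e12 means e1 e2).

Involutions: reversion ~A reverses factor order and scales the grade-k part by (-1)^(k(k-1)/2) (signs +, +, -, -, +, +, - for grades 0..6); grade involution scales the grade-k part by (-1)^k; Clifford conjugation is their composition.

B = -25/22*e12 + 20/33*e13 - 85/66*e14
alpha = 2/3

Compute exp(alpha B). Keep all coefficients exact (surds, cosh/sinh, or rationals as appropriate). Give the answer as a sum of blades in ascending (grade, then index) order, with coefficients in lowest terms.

B^2 term by term: the squares give (-25/22)^2*(e12)^2 + (20/33)^2*(e13)^2 + (-85/66)^2*(e14)^2 = 625/484*(-1) + 400/1089*(-1) + 7225/4356*(+1) = 0 (each basis 2-blade squares to minus the product of its generators' squares); cross terms between blades sharing an index anticommute and cancel. So B^2 = 0.
B^2 = 0, so the series closes: exp(alpha B) = 1 + alpha B (parabolic case).
Answer: 1 - 25/33*e12 + 40/99*e13 - 85/99*e14


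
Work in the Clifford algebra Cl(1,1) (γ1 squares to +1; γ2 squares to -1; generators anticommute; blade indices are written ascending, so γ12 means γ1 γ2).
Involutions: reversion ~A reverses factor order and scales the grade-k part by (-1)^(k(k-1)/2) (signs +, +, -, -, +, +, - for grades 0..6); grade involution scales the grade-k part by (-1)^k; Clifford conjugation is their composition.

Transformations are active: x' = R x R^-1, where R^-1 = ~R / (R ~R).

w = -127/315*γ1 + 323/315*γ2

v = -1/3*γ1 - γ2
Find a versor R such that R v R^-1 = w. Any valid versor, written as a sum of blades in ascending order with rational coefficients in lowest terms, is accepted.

Reasoning: v^2 = w^2 = -8/9 since conjugation preserves the quadratic form; R = v + w = -232/315*γ1 + 8/315*γ2 is then valid when invertible, keeping its own part and reversing (v - w)/2.
Answer: -232/315*γ1 + 8/315*γ2


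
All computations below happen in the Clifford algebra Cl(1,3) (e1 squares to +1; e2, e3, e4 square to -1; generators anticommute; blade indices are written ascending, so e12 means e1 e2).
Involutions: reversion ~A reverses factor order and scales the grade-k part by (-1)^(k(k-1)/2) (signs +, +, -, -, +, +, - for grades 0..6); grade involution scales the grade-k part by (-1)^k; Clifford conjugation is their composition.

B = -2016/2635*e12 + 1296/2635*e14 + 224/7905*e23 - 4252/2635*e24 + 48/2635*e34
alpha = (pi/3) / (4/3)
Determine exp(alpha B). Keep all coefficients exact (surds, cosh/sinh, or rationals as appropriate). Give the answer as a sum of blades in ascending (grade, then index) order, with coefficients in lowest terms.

B^2 term by term: the squares give (-2016/2635)^2*(e12)^2 + (1296/2635)^2*(e14)^2 + (224/7905)^2*(e23)^2 + (-4252/2635)^2*(e24)^2 + (48/2635)^2*(e34)^2 = 4064256/6943225*(+1) + 1679616/6943225*(+1) + 50176/62489025*(-1) + 18079504/6943225*(-1) + 2304/6943225*(-1) = -16/9 (each basis 2-blade squares to minus the product of its generators' squares); cross terms between blades sharing an index anticommute and cancel; the commuting (index-disjoint) pairs give grade-4 terms 2*c*c'*(blade product), which cancel blade by blade — e1234: -193536/6943225 + 193536/6943225 = 0 — confirming B is simple. So B^2 = -16/9.
B^2 = -16/9 — since the square is negative, the closed form is circular: l = 4/3, alpha*l = pi/3, so exp(alpha B) = cos(pi/3) + (sin(pi/3)/(4/3))*B = 1/2 + (3*sqrt(3)/8)*B.
Answer: 1/2 - 756*sqrt(3)/2635*e12 + 486*sqrt(3)/2635*e14 + 28*sqrt(3)/2635*e23 - 3189*sqrt(3)/5270*e24 + 18*sqrt(3)/2635*e34


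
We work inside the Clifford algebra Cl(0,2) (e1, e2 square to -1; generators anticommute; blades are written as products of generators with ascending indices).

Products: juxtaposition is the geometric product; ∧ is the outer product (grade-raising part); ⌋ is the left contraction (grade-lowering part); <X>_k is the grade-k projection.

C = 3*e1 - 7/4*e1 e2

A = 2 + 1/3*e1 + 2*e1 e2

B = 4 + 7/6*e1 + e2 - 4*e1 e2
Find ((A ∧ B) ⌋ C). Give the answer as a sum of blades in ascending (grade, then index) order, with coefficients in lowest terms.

step 1: 8 + 11/3*e1 + 2*e2 + 1/3*e1 e2
step 2: -125/12 + 41/2*e1 + 77/12*e2 - 14*e1 e2
Answer: -125/12 + 41/2*e1 + 77/12*e2 - 14*e1 e2


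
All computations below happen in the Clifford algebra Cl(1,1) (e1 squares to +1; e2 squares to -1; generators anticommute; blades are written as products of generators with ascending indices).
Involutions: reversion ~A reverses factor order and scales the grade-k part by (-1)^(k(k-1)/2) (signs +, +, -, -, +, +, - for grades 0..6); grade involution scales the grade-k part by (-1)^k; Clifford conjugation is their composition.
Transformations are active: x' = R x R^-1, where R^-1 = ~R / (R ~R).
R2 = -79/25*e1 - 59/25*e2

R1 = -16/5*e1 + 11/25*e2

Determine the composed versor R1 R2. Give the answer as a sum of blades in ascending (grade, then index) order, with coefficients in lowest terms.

Distribute over the terms of R1 (each basis-blade product reordered to ascending indices, repeated generators contracted through their squares):
(-16/5*e1) R2 = 1264/125 + 944/125*e1 e2
(11/25*e2) R2 = 649/625 + 869/625*e1 e2
Summing the partial products and collecting blades:
Answer: 6969/625 + 5589/625*e1 e2


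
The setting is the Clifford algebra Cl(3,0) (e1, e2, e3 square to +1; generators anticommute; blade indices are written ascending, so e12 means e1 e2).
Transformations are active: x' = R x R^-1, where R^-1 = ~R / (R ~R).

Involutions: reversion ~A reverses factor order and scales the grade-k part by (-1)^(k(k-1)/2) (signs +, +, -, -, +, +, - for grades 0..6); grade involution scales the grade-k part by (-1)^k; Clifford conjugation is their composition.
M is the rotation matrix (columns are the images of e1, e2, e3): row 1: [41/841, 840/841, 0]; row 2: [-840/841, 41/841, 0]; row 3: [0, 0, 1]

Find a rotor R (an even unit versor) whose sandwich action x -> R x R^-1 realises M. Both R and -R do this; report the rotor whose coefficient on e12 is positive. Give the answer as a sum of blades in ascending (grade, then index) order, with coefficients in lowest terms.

Method: write R = a + b12*e12 + b13*e13 + b23*e23 with a^2 + b12^2 + b13^2 + b23^2 = 1 (so R^-1 = ~R). Expanding the columns R e_j ~R gives tr M = 4a^2 - 1 and, from the antisymmetric part, M21 - M12 = -4a*b12, M13 - M31 = 4a*b13, M32 - M23 = -4a*b23.
Here tr M = 923/841, so a^2 = (1 + tr M)/4 = 441/841 and a = ±21/29. Taking a = 21/29: M21 - M12 = -1680/841, M13 - M31 = 0, M32 - M23 = 0, giving b12 = 20/29, b13 = 0, b23 = 0, i.e. R = 21/29 + 20/29*e12.
Its e12 coefficient is already positive.
Answer: 21/29 + 20/29*e12. Note: both R and -R realise this M (trace 923/841); the covering map identifies them, and the e12-coefficient sign is the tie-breaker.


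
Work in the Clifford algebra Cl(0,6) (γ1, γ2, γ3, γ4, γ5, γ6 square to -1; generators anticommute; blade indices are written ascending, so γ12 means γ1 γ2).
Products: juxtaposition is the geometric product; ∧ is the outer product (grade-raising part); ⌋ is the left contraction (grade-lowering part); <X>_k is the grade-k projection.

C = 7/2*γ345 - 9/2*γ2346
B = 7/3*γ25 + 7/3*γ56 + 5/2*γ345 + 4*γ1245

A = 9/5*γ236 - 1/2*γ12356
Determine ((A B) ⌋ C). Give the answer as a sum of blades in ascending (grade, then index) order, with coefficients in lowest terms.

step 1: 7/6*γ123 - 7/6*γ136 + 21/5*γ235 + 2*γ346 + 21/5*γ356 + 5/4*γ1246 + 9/2*γ2456 + 36/5*γ13456
step 2: 9*γ2
Answer: 9*γ2


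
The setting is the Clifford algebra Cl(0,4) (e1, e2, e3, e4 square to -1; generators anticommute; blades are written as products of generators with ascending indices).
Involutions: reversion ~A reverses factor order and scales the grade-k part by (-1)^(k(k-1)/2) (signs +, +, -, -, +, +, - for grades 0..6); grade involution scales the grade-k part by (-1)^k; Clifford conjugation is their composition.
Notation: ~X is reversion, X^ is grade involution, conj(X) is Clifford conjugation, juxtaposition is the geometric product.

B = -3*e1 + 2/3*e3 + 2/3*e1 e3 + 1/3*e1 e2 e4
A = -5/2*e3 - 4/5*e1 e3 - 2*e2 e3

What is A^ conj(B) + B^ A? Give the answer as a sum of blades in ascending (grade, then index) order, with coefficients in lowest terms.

first term: 17/15 - 11/5*e1 - 4/3*e2 - 12/5*e3 - 4/3*e1 e2 - 15/2*e1 e3 - 6*e1 e2 e3 - 2/3*e1 e3 e4 + 4/15*e2 e3 e4 + 5/6*e1 e2 e3 e4
second term: -17/15 + 11/5*e1 + 4/3*e2 + 12/5*e3 - 4/3*e1 e2 - 15/2*e1 e3 - 6*e1 e2 e3 - 2/3*e1 e3 e4 + 4/15*e2 e3 e4 - 5/6*e1 e2 e3 e4
Answer: -8/3*e1 e2 - 15*e1 e3 - 12*e1 e2 e3 - 4/3*e1 e3 e4 + 8/15*e2 e3 e4


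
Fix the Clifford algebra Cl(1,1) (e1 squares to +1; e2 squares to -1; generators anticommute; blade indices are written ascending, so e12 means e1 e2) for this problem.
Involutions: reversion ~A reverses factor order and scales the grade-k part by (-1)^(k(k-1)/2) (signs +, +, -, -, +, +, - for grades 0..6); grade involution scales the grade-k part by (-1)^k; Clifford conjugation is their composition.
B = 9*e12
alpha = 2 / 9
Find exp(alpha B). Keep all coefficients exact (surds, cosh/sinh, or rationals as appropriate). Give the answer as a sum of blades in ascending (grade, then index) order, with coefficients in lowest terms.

B^2 = (9)^2*(e12)^2 = 81*(+1) = 81 (a basis 2-blade squares to minus the product of its generators' squares).
B^2 = 81 — since the square is positive, the closed form is hyperbolic: l = 9, alpha*l = 2, so exp(alpha B) = cosh(2) + (sinh(2)/9)*B = cosh(2) + (sinh(2)/9)*B.
Answer: cosh(2) + sinh(2)*e12


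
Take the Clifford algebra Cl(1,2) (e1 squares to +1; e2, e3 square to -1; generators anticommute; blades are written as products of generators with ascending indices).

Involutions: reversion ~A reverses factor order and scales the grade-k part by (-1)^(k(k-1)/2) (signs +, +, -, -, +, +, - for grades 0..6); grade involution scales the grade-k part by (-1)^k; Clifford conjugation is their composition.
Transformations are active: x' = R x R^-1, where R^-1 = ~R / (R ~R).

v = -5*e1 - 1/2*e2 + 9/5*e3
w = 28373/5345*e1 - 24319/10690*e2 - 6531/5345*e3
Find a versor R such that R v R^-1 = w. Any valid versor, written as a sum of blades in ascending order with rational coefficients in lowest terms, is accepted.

Sketch: the shared square 2151/100 makes R = v + w = 1648/5345*e1 - 14832/5345*e2 + 618/1069*e3 the natural versor; its sandwich fixes that direction, negates (v - w)/2, and sends v to w.
Answer: 1648/5345*e1 - 14832/5345*e2 + 618/1069*e3


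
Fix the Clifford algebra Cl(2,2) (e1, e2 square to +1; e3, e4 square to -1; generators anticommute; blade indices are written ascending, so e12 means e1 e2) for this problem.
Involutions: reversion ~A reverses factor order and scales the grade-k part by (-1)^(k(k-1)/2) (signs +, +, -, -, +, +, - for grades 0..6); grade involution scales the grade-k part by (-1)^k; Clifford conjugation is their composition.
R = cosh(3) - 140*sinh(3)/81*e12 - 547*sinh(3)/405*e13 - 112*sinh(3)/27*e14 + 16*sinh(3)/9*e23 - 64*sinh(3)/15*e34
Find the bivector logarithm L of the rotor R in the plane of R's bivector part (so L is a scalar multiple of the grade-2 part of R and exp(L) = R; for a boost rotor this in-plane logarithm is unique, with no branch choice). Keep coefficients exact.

The scalar part of R is cosh(3), so cosh pins the rapidity up to sign — the sign comes from the bivector part; dividing that part by sinh of the rapidity yields the plane, and the in-plane L = rapidity * plane is unique because the two sign choices cancel.
Concretely: cosh(rapidity) = cosh(3) gives rapidity = ±3, and since rapidity/sinh(rapidity) is even the sign is immaterial: L = (rapidity/sinh(rapidity)) * <R>_2 = (3/sinh(3)) * <R>_2.
Answer: -140/27*e12 - 547/135*e13 - 112/9*e14 + 16/3*e23 - 64/5*e34


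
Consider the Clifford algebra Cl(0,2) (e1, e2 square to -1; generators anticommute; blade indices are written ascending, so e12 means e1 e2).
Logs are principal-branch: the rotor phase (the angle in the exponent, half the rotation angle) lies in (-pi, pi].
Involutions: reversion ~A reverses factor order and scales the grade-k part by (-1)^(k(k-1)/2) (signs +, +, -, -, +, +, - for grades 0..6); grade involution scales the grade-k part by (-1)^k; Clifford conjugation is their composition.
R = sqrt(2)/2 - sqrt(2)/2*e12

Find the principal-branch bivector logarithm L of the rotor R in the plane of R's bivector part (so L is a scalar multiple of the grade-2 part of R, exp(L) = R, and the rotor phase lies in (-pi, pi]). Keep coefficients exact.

The scalar part of R is sqrt(2)/2, which pins the rotor phase on the principal branch; dividing the bivector part by the sine of that phase recovers the unit plane, and L is the phase times that plane.
Concretely: cos(phase) = sqrt(2)/2 gives phase = ±pi/4, and since phase/sin(phase) is even the sign is immaterial: L = (phase/sin(phase)) * <R>_2 = (sqrt(2)*pi/4) * <R>_2.
Answer: -pi/4*e12


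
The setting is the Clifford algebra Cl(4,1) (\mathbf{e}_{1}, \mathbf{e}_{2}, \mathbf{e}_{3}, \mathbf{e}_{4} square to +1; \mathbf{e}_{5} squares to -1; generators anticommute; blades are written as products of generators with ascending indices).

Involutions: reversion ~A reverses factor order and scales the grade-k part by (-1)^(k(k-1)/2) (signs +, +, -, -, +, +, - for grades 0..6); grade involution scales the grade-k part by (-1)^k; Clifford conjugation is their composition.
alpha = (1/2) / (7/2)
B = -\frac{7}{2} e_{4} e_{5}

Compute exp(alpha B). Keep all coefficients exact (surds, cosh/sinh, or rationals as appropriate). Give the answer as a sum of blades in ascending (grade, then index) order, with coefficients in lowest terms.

B^2 = (-\frac{7}{2})^2*(e_{4} e_{5})^2 = \frac{49}{4}*(+1) = \frac{49}{4} (a basis 2-blade squares to minus the product of its generators' squares).
B^2 = \frac{49}{4} — a positive square means the series sums to a boost: l = \frac{7}{2}, alpha*l = \frac{1}{2}, so exp(alpha B) = cosh(\frac{1}{2}) + (sinh(\frac{1}{2})/(\frac{7}{2}))*B = \cosh{\left(\frac{1}{2} \right)} + (\frac{2 \sinh{\left(\frac{1}{2} \right)}}{7})*B.
Answer: \cosh{\left(\frac{1}{2} \right)} - \sinh{\left(\frac{1}{2} \right)} e_{4} e_{5}


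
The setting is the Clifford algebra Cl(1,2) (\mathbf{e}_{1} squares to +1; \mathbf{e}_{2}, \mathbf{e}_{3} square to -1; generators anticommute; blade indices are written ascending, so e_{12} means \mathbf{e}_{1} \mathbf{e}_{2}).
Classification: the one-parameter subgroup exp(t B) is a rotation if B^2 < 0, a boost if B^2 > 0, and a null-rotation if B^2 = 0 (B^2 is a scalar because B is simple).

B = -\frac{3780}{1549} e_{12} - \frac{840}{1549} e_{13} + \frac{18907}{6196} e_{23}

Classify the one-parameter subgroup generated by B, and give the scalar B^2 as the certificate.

B^2 term by term: the squares give (-\frac{3780}{1549})^2*(e_{12})^2 + (-\frac{840}{1549})^2*(e_{13})^2 + (\frac{18907}{6196})^2*(e_{23})^2 = \frac{14288400}{2399401}*(+1) + \frac{705600}{2399401}*(+1) + \frac{357474649}{38390416}*(-1) = -\frac{49}{16} (each basis 2-blade squares to minus the product of its generators' squares); cross terms between blades sharing an index anticommute and cancel. So B^2 = -\frac{49}{16}.
Answer: rotation, certificate B^2 = -\frac{49}{16}. Key observation: B^2 = -\frac{49}{16} is a conjugation invariant, so its sign decides the class regardless of the surface form of B.


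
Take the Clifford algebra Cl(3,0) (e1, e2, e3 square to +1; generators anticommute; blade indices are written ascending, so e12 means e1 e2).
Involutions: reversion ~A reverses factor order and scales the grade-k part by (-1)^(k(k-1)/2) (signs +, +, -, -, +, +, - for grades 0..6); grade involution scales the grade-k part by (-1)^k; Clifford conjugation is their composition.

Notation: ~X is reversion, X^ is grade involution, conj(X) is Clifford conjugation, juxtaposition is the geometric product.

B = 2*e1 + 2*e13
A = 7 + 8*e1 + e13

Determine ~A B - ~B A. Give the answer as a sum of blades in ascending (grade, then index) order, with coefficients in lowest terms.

first term: 18 + 14*e1 + 18*e3 + 14*e13
second term: 18 + 14*e1 + 18*e3 - 14*e13
Answer: 28*e13


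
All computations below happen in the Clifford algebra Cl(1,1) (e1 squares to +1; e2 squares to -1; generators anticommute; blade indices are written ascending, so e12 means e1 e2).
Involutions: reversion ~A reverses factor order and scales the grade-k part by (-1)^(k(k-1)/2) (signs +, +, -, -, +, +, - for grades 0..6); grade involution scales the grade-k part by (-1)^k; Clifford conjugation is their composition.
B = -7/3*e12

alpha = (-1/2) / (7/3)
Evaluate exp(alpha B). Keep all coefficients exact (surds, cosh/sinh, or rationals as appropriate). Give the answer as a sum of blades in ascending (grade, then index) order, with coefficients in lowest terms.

B^2 = (-7/3)^2*(e12)^2 = 49/9*(+1) = 49/9 (a basis 2-blade squares to minus the product of its generators' squares).
B^2 = 49/9 — B^2 > 0, so the exponential closes hyperbolically: l = 7/3, alpha*l = -1/2, so exp(alpha B) = cosh(-1/2) + (sinh(-1/2)/(7/3))*B = cosh(1/2) + (-3*sinh(1/2)/7)*B.
Answer: cosh(1/2) + sinh(1/2)*e12


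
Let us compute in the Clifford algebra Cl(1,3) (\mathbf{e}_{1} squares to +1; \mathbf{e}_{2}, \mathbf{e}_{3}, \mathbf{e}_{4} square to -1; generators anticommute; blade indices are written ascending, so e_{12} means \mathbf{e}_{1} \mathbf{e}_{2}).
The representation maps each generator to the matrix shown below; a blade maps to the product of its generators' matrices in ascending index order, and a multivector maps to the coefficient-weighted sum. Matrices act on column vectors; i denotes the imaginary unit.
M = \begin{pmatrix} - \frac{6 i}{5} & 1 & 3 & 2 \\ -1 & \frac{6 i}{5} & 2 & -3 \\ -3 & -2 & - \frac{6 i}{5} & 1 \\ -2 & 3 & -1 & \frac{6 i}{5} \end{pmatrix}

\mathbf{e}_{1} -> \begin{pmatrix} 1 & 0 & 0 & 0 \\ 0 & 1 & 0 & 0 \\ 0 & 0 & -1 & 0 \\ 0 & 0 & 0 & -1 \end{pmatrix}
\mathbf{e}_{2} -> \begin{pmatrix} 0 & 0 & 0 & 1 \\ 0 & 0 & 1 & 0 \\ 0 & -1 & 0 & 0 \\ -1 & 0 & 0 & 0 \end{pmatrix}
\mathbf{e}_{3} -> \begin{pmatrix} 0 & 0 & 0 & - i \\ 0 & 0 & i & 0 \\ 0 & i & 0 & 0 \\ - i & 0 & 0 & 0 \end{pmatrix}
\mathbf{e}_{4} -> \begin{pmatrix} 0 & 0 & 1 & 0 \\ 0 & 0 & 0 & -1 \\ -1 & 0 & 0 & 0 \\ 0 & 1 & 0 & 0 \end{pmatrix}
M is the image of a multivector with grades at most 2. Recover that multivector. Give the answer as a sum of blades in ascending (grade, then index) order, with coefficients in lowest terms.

Method: the blade images are trace-orthogonal — tr(rho(e_A) rho(e_B)^-1) = 4 if A = B and 0 otherwise — and rho(e_A)^-1 = (e_A)^2 * rho(e_A) with (e_A)^2 = +1 or -1, so the coefficient of e_A in the preimage is (e_A)^2 * tr(M rho(e_A))/4.
Nonzero projections over blades of grade <= 2: e_{2}: (e_{2})^2 = -1, tr(M rho(e_{2})) = -8, coefficient 2; e_{4}: (e_{4})^2 = -1, tr(M rho(e_{4})) = -12, coefficient 3; e_{23}: (e_{23})^2 = -1, tr(M rho(e_{23})) = - \frac{24}{5}, coefficient \frac{6}{5}; e_{24}: (e_{24})^2 = -1, tr(M rho(e_{24})) = -4, coefficient 1. Every other blade of grade <= 2 projects to 0.
Answer: 2 e_{2} + 3 e_{4} + \frac{6}{5} e_{23} + e_{24}


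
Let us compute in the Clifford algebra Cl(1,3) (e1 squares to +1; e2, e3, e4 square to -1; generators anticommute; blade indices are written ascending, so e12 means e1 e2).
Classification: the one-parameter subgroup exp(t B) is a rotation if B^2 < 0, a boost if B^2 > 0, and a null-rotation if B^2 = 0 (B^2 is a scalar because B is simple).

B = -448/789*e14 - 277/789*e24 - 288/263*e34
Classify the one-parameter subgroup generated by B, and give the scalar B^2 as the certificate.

B^2 term by term: the squares give (-448/789)^2*(e14)^2 + (-277/789)^2*(e24)^2 + (-288/263)^2*(e34)^2 = 200704/622521*(+1) + 76729/622521*(-1) + 82944/69169*(-1) = -1 (each basis 2-blade squares to minus the product of its generators' squares); cross terms between blades sharing an index anticommute and cancel. So B^2 = -1.
Answer: rotation, certificate B^2 = -1. The invariant at work: B^2 = -1 is unchanged by conjugation, hence its sign classifies the subgroup whatever basis B is written in.


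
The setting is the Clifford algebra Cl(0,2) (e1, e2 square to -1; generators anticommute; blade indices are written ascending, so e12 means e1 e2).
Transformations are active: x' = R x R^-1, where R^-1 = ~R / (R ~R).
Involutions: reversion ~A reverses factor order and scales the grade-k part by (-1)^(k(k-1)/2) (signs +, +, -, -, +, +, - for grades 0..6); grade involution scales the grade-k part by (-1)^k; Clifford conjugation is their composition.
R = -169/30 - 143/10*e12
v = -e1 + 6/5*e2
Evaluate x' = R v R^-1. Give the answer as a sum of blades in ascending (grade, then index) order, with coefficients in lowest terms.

~R = -169/30 + 143/10*e12, and R ~R = 106301/450, so R^-1 = ~R / (106301/450).
R v = 3419/150*e1 + 377/50*e2
Answer: -274/3145*e1 - 981/629*e2


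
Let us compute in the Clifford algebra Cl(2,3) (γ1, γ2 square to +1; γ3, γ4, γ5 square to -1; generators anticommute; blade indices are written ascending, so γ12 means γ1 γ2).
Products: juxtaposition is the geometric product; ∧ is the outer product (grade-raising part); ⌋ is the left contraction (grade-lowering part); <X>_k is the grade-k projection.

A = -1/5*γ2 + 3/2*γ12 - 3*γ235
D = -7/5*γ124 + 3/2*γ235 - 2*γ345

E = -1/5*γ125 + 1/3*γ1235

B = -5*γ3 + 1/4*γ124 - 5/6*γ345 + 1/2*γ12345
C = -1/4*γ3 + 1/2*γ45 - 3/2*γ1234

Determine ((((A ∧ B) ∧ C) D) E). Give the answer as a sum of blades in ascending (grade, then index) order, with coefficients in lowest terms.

step 1: γ23 - 15/2*γ123 + 1/6*γ2345 - 5/4*γ12345
step 2: 1/2*γ2345 - 15/4*γ12345
step 3: -γ2 - 3/4*γ4 + 15/2*γ12 + 45/8*γ14 - 21/4*γ35 + 7/10*γ135
step 4: -7/30*γ2 + 3/2*γ5 + 7/4*γ12 - 1/5*γ15 + 7/50*γ23 - 5/2*γ35 - 21/20*γ123 + 1/3*γ135 - 9/8*γ245 + 3/20*γ1245 - 15/8*γ2345 + 1/4*γ12345
Answer: -7/30*γ2 + 3/2*γ5 + 7/4*γ12 - 1/5*γ15 + 7/50*γ23 - 5/2*γ35 - 21/20*γ123 + 1/3*γ135 - 9/8*γ245 + 3/20*γ1245 - 15/8*γ2345 + 1/4*γ12345


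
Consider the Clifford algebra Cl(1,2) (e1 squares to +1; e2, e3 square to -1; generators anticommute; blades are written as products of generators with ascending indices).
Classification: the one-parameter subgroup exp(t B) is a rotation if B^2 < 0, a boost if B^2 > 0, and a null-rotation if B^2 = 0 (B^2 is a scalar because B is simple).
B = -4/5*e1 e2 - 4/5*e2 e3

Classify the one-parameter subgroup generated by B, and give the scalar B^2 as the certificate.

B^2 term by term: the squares give (-4/5)^2*(e1 e2)^2 + (-4/5)^2*(e2 e3)^2 = 16/25*(+1) + 16/25*(-1) = 0 (each basis 2-blade squares to minus the product of its generators' squares); cross terms between blades sharing an index anticommute and cancel. So B^2 = 0.
Answer: null-rotation, certificate B^2 = 0. One invariant decides it: the square 0 survives every conjugation, and its sign is exactly the classification.


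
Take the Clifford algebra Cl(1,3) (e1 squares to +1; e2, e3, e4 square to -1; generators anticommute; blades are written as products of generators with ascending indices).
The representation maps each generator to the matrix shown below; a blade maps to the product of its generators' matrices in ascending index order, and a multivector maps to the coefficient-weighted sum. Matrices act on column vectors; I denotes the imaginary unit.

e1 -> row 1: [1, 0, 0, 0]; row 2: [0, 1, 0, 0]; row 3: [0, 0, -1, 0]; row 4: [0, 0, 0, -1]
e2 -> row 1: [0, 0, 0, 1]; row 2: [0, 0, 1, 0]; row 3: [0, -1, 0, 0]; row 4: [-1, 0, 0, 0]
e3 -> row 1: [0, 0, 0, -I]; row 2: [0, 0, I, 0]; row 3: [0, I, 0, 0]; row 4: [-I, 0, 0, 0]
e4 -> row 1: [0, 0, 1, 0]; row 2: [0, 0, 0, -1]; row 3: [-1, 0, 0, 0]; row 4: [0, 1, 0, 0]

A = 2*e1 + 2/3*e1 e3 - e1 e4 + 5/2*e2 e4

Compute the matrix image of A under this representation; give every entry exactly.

Bivector images (products of the table entries): rho(e1 e3) = rho(e1)rho(e3) = row 1: [0, 0, 0, -I]; row 2: [0, 0, I, 0]; row 3: [0, -I, 0, 0]; row 4: [I, 0, 0, 0]; rho(e1 e4) = rho(e1)rho(e4) = row 1: [0, 0, 1, 0]; row 2: [0, 0, 0, -1]; row 3: [1, 0, 0, 0]; row 4: [0, -1, 0, 0]; rho(e2 e4) = rho(e2)rho(e4) = row 1: [0, 1, 0, 0]; row 2: [-1, 0, 0, 0]; row 3: [0, 0, 0, 1]; row 4: [0, 0, -1, 0].
M = (2)*rho(e1) + (2/3)*rho(e1 e3) + (-1)*rho(e1 e4) + (5/2)*rho(e2 e4), summed entrywise:
Answer: row 1: [2, 5/2, -1, -2*I/3]; row 2: [-5/2, 2, 2*I/3, 1]; row 3: [-1, -2*I/3, -2, 5/2]; row 4: [2*I/3, 1, -5/2, -2]


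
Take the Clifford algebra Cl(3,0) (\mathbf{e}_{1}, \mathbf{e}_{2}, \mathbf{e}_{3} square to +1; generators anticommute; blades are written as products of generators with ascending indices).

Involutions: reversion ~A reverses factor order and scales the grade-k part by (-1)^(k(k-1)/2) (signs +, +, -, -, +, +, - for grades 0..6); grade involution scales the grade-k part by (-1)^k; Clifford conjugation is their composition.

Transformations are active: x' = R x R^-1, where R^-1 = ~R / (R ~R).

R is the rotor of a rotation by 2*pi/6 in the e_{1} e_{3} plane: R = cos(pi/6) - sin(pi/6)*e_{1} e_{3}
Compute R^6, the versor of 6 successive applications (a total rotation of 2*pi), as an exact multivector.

Rotor phase runs at HALF the rotation angle; powers of one rotor simply add phase, so after 6 steps in e_{1} e_{3} the phase is 6*pi/6 = \pi and R^6 = cos(\pi) - sin(\pi)*e_{1} e_{3}.
cos(\pi) = -1 and sin(\pi) = 0, so R^6 = -1. The total rotation 2*pi is 1 full turn, so every vector returns to itself, yet the rotor is -1, on the OTHER sheet of the double cover (an odd number of 2*pi turns).
Answer: -1


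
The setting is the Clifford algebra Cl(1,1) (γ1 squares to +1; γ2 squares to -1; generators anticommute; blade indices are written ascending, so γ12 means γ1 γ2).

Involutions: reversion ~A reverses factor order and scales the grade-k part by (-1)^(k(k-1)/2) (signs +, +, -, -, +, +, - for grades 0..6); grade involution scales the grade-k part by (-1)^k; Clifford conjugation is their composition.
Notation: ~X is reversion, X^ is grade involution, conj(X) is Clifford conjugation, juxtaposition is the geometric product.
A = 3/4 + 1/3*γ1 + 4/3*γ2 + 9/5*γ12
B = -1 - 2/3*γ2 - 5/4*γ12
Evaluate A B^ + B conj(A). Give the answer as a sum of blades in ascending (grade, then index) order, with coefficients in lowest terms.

first term: -35/9 - 16/5*γ1 - 5/4*γ2 - 1811/720*γ12
second term: 11/18 - 2/15*γ1 + 5/12*γ2 + 461/720*γ12
Answer: -59/18 - 10/3*γ1 - 5/6*γ2 - 15/8*γ12


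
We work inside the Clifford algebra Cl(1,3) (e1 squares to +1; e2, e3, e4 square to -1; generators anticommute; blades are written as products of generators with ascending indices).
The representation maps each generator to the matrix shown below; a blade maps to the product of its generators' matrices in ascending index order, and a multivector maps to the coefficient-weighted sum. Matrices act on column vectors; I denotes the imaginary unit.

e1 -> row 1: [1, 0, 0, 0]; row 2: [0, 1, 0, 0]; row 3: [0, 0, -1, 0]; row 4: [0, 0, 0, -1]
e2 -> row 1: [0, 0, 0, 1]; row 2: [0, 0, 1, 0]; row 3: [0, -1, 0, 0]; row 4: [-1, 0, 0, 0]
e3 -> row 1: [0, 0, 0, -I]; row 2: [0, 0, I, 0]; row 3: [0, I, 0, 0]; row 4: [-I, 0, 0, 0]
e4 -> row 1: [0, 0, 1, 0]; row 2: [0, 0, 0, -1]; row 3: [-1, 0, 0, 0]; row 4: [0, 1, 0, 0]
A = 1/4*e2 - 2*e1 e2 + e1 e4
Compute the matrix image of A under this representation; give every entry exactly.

Bivector images (products of the table entries): rho(e1 e2) = rho(e1)rho(e2) = row 1: [0, 0, 0, 1]; row 2: [0, 0, 1, 0]; row 3: [0, 1, 0, 0]; row 4: [1, 0, 0, 0]; rho(e1 e4) = rho(e1)rho(e4) = row 1: [0, 0, 1, 0]; row 2: [0, 0, 0, -1]; row 3: [1, 0, 0, 0]; row 4: [0, -1, 0, 0].
M = (1/4)*rho(e2) + (-2)*rho(e1 e2) + (1)*rho(e1 e4), summed entrywise:
Answer: row 1: [0, 0, 1, -7/4]; row 2: [0, 0, -7/4, -1]; row 3: [1, -9/4, 0, 0]; row 4: [-9/4, -1, 0, 0]


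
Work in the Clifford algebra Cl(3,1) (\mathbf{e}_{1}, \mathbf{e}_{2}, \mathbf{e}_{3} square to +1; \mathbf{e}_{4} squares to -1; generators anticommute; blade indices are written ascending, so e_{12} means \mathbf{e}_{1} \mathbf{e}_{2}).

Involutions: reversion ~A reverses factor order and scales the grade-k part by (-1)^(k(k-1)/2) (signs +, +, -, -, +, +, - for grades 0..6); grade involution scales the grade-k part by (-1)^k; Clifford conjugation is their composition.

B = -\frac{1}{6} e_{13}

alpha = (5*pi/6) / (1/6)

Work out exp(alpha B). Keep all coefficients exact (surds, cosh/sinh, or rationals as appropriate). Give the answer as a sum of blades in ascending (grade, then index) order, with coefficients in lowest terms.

B^2 = (-\frac{1}{6})^2*(e_{13})^2 = \frac{1}{36}*(-1) = -\frac{1}{36} (a basis 2-blade squares to minus the product of its generators' squares).
B^2 = -\frac{1}{36} — circular case — the even/odd split gives cos and sin: l = \frac{1}{6}, alpha*l = \frac{5 \pi}{6}, so exp(alpha B) = cos(\frac{5 \pi}{6}) + (sin(\frac{5 \pi}{6})/(\frac{1}{6}))*B = - \frac{\sqrt{3}}{2} + (3)*B.
Answer: - \frac{\sqrt{3}}{2} - \frac{1}{2} e_{13}


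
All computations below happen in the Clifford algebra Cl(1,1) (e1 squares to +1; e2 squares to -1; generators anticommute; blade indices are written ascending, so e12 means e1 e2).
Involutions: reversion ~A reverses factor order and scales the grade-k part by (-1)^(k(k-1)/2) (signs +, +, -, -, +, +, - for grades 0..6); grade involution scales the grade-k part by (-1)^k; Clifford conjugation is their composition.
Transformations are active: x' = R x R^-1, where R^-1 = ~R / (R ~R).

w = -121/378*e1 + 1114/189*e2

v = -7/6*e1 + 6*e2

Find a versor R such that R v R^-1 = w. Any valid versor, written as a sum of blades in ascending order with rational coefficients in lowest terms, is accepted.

The midline construction: v and w both square to -1247/36, so reflecting in their sum -281/189*e1 + 2248/189*e2 exchanges them.
Answer: -281/189*e1 + 2248/189*e2


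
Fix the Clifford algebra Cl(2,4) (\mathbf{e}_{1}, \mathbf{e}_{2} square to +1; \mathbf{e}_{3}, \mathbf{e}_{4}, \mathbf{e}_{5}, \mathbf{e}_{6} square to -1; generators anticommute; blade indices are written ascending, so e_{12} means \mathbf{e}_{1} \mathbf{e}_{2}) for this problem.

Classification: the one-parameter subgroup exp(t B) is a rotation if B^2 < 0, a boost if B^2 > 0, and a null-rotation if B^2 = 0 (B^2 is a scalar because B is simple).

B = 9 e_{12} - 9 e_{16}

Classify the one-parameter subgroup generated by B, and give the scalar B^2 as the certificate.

B^2 term by term: the squares give (9)^2*(e_{12})^2 + (-9)^2*(e_{16})^2 = 81*(-1) + 81*(+1) = 0 (each basis 2-blade squares to minus the product of its generators' squares); cross terms between blades sharing an index anticommute and cancel. So B^2 = 0.
Answer: null-rotation, certificate B^2 = 0. The class reads off the invariant scalar 0 directly.


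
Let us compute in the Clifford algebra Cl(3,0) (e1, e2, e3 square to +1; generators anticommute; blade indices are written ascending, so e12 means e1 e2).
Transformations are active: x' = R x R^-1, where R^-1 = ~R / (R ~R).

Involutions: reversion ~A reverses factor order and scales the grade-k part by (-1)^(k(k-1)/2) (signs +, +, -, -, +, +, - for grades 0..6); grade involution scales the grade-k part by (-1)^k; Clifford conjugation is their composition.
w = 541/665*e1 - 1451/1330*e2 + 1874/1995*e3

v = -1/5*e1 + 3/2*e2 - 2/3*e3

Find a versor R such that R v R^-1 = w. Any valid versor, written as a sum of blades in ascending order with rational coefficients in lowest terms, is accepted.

Since q(v) = q(w) = 2461/900, the sum R = v + w = 408/665*e1 + 272/665*e2 + 544/1995*e3 does the job whenever invertible.
Answer: 408/665*e1 + 272/665*e2 + 544/1995*e3


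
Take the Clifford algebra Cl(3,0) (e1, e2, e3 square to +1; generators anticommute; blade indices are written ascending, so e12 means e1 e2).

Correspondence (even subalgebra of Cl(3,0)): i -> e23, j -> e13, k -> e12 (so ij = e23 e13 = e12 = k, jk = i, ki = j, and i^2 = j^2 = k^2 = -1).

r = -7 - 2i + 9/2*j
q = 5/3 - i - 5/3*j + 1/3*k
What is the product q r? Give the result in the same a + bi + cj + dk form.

In blades: q = 5/3 + 1/3*e12 - 5/3*e13 - e23, r = -7 + 9/2*e13 - 2*e23.
Distribute q over r term by term (generator squares from the signature, products reordered to ascending indices): (5/3)*r = -35/3 + 15/2*e13 - 10/3*e23; (1/3*e12)*r = -7/3*e12 - 2/3*e13 - 3/2*e23; (-5/3*e13)*r = 15/2 - 10/3*e12 + 35/3*e13; (-e23)*r = -2 - 9/2*e12 + 7*e23.
Sum: -37/6 - 61/6*e12 + 37/2*e13 + 13/6*e23; translating back through the correspondence:
Answer: -37/6 + 13/6*i + 37/2*j - 61/6*k


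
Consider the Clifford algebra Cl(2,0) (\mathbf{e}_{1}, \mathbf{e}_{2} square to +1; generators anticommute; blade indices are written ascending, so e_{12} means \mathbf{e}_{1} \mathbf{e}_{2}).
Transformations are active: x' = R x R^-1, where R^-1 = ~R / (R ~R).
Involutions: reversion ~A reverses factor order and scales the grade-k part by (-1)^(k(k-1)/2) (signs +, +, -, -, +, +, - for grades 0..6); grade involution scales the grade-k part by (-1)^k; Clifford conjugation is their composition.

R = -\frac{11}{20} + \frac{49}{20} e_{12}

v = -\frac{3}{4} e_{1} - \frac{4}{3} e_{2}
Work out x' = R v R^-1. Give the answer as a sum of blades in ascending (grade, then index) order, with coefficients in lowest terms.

~R = -\frac{11}{20} - \frac{49}{20} e_{12}, and R ~R = \frac{1261}{200}, so R^-1 = ~R / (\frac{1261}{200}).
R v = -\frac{137}{48} e_{1} + \frac{617}{240} e_{2}
Answer: \frac{4721}{3783} e_{1} + \frac{4463}{5044} e_{2}
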